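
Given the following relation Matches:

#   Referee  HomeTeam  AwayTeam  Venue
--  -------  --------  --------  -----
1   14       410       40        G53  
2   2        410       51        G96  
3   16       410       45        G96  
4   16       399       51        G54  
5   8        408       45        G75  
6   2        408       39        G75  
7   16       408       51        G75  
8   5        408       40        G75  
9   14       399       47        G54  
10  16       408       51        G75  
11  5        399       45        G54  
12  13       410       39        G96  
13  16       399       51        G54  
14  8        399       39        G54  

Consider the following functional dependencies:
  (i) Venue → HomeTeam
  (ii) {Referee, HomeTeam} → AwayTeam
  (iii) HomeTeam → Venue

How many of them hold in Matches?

(i) Venue → HomeTeam: every LHS value maps to a single RHS value — holds.
(ii) {Referee, HomeTeam} → AwayTeam: every LHS value maps to a single RHS value — holds.
(iii) HomeTeam → Venue: HomeTeam=410: rows 1, 2, 3, 12 → Venue takes values {G53, G96} — violation — fails.
2 of the 3 dependencies hold.

2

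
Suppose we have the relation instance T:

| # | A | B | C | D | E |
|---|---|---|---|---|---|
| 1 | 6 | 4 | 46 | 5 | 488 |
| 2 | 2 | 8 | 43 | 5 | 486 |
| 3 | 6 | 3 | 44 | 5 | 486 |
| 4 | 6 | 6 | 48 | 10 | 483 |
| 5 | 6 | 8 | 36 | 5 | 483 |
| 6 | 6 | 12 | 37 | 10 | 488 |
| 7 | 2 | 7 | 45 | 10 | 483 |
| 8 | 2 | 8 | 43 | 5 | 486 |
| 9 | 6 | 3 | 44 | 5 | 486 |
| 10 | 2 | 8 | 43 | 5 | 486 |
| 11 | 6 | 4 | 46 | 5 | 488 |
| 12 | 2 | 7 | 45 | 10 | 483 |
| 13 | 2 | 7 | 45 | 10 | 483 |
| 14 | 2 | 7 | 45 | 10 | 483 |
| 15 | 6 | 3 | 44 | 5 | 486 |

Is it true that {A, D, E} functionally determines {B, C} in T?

Yes

(A=6, D=5, E=488): rows 1, 11 → {B,C} = (4, 46), (4, 46) ✓
(A=2, D=5, E=486): rows 2, 8, 10 → {B,C} = (8, 43), (8, 43), (8, 43) ✓
(A=6, D=5, E=486): rows 3, 9, 15 → {B,C} = (3, 44), (3, 44), (3, 44) ✓
(A=6, D=10, E=483): row 4 → {B,C} = (6, 48) ✓
(A=6, D=5, E=483): row 5 → {B,C} = (8, 36) ✓
(A=6, D=10, E=488): row 6 → {B,C} = (12, 37) ✓
(A=2, D=10, E=483): rows 7, 12, 13, 14 → {B,C} = (7, 45), (7, 45), (7, 45), (7, 45) ✓
Every {A, D, E} value is associated with a single {B, C} value, so {A, D, E} → {B, C} holds.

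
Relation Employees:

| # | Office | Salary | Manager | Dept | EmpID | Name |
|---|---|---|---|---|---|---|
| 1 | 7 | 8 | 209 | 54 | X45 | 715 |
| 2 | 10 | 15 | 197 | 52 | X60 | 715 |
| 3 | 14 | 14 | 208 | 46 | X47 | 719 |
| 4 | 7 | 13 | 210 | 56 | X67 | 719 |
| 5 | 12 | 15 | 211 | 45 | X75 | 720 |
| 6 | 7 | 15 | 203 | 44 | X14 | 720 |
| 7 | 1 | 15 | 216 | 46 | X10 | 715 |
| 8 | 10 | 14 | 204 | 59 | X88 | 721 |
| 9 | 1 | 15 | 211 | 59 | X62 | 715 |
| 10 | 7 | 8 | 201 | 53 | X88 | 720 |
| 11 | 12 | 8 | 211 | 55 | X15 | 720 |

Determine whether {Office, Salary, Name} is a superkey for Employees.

Rows 7 and 9 have the same {Office, Salary, Name} value (Office=1, Salary=15, Name=715) but are distinct tuples, so {Office, Salary, Name} does not determine every attribute — not a superkey.

No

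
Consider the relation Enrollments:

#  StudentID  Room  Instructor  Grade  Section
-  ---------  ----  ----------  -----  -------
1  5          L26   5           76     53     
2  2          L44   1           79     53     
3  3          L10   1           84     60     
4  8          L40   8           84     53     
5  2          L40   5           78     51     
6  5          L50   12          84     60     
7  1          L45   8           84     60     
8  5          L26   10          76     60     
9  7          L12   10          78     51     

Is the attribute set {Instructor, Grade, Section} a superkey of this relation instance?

All 9 rows have distinct {Instructor, Grade, Section} values, so {Instructor, Grade, Section} → (all attributes) holds and {Instructor, Grade, Section} is a superkey.

Yes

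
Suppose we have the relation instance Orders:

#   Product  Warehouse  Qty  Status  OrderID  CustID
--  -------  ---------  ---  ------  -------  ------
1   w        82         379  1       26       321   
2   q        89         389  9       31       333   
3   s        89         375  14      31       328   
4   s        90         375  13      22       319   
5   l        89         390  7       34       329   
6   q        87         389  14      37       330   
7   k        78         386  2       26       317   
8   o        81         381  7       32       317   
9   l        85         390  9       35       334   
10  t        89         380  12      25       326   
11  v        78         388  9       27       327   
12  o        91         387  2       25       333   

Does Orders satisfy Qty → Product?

Qty=379: row 1 → Product = w ✓
Qty=389: rows 2, 6 → Product = q, q ✓
Qty=375: rows 3, 4 → Product = s, s ✓
Qty=390: rows 5, 9 → Product = l, l ✓
Qty=386: row 7 → Product = k ✓
Qty=381: row 8 → Product = o ✓
Qty=380: row 10 → Product = t ✓
Qty=388: row 11 → Product = v ✓
Qty=387: row 12 → Product = o ✓
Every Qty value is associated with a single Product value, so Qty → Product holds.

Yes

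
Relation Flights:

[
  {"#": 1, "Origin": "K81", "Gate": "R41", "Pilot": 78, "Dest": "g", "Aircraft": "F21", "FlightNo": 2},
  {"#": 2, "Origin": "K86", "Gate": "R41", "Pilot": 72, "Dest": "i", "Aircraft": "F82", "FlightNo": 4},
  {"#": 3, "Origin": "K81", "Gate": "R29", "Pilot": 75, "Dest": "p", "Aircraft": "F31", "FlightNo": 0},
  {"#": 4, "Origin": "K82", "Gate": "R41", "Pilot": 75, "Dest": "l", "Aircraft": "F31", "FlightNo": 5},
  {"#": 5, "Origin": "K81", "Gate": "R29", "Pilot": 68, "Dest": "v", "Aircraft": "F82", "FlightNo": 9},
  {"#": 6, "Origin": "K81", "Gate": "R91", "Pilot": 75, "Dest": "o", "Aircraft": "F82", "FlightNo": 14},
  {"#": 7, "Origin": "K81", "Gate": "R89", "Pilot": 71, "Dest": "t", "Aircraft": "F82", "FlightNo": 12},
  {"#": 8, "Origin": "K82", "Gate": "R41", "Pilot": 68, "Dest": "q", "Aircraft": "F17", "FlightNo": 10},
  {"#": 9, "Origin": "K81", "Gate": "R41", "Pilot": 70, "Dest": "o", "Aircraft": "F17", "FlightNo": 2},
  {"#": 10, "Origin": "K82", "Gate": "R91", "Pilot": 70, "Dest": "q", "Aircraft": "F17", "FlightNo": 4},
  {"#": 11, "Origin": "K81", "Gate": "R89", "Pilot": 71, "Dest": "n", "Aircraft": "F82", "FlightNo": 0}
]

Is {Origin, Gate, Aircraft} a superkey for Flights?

Rows 7 and 11 have the same {Origin, Gate, Aircraft} value (Origin=K81, Gate=R89, Aircraft=F82) but are distinct tuples, so {Origin, Gate, Aircraft} does not determine every attribute — not a superkey.

No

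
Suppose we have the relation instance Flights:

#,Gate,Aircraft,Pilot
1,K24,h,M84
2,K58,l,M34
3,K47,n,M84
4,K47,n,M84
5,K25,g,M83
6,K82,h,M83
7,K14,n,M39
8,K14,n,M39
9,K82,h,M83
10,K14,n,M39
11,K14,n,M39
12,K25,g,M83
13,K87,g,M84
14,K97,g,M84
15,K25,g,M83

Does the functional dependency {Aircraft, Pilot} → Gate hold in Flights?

No

(Aircraft=h, Pilot=M84): row 1 → Gate = K24 ✓
(Aircraft=l, Pilot=M34): row 2 → Gate = K58 ✓
(Aircraft=n, Pilot=M84): rows 3, 4 → Gate = K47, K47 ✓
(Aircraft=g, Pilot=M83): rows 5, 12, 15 → Gate = K25, K25, K25 ✓
(Aircraft=h, Pilot=M83): rows 6, 9 → Gate = K82, K82 ✓
(Aircraft=n, Pilot=M39): rows 7, 8, 10, 11 → Gate = K14, K14, K14, K14 ✓
(Aircraft=g, Pilot=M84): rows 13, 14 → Gate takes values {K87, K97} — violation
Two rows agree on {Aircraft, Pilot} but differ on Gate, so {Aircraft, Pilot} → Gate does not hold.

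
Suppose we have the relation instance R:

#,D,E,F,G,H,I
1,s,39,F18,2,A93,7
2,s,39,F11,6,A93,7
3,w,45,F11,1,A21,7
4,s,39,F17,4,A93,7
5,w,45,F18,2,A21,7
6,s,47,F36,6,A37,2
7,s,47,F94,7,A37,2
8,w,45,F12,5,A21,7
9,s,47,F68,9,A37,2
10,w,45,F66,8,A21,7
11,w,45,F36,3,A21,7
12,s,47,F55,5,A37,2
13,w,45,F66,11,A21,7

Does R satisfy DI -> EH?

(D=s, I=7): rows 1, 2, 4 → {E,H} = (39, A93), (39, A93), (39, A93) ✓
(D=w, I=7): rows 3, 5, 8, 10, 11, 13 → {E,H} = (45, A21), (45, A21), (45, A21), (45, A21), (45, A21), (45, A21) ✓
(D=s, I=2): rows 6, 7, 9, 12 → {E,H} = (47, A37), (47, A37), (47, A37), (47, A37) ✓
Every DI value is associated with a single EH value, so DI -> EH holds.

Yes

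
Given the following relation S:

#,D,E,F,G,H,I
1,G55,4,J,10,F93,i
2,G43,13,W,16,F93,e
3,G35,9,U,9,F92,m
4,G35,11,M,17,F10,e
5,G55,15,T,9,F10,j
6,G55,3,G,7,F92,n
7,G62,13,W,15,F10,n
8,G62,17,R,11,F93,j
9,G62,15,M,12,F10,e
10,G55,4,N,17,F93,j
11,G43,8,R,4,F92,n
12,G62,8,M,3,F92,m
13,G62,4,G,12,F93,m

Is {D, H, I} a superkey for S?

Yes

All 13 rows have distinct {D, H, I} values, so {D, H, I} → (all attributes) holds and {D, H, I} is a superkey.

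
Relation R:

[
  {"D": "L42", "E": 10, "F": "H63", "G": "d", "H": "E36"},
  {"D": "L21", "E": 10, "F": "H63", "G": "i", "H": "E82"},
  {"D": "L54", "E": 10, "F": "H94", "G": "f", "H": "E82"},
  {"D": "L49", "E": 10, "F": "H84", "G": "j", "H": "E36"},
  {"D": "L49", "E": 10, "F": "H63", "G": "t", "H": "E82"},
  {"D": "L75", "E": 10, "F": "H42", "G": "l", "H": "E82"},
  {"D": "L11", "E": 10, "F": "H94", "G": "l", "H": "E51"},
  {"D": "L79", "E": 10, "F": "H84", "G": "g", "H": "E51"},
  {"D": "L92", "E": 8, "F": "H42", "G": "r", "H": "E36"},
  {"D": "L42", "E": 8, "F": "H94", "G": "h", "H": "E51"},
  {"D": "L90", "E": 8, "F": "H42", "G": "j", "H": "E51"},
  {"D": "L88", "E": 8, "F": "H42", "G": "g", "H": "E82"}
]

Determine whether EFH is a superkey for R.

No

Two distinct rows share (E=10, F=H63, H=E82), so EFH does not determine every attribute — not a superkey.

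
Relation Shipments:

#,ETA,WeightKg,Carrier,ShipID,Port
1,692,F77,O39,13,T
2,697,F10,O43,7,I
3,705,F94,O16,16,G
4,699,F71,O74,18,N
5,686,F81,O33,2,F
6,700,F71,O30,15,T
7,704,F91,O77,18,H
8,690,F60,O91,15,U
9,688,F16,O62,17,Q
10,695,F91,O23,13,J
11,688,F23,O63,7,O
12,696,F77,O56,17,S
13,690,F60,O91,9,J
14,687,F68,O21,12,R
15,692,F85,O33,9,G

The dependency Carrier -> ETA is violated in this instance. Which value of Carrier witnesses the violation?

Carrier=O39: row 1 → ETA = 692 ✓
Carrier=O43: row 2 → ETA = 697 ✓
Carrier=O16: row 3 → ETA = 705 ✓
Carrier=O74: row 4 → ETA = 699 ✓
Carrier=O33: rows 5, 15 → ETA takes values {686, 692} — violation
Carrier=O30: row 6 → ETA = 700 ✓
Carrier=O77: row 7 → ETA = 704 ✓
Carrier=O91: rows 8, 13 → ETA = 690, 690 ✓
Carrier=O62: row 9 → ETA = 688 ✓
Carrier=O23: row 10 → ETA = 695 ✓
Carrier=O63: row 11 → ETA = 688 ✓
Carrier=O56: row 12 → ETA = 696 ✓
Carrier=O21: row 14 → ETA = 687 ✓
The only Carrier value with inconsistent ETA is Carrier=O33.

O33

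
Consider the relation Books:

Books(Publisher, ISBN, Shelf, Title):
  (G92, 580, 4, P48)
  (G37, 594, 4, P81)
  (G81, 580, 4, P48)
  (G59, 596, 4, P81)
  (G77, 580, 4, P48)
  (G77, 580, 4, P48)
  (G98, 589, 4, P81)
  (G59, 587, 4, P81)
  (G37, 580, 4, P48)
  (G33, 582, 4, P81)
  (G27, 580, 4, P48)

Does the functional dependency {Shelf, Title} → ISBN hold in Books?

No

(Shelf=4, Title=P48): 6 rows → ISBN = 580, 580, 580, 580, 580, 580 ✓
(Shelf=4, Title=P81): 5 rows → ISBN takes values {594, 596, 589, 587, 582} — violation
Two rows agree on {Shelf, Title} but differ on ISBN, so {Shelf, Title} → ISBN does not hold.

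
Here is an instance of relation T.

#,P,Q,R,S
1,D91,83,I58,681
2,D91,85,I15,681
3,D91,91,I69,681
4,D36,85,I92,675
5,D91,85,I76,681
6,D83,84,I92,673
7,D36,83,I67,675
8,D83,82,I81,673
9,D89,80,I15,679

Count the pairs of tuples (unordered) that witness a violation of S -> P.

S=681: all 4 rows agree on P — 0 pairs.
S=675: all 2 rows agree on P — 0 pairs.
S=673: all 2 rows agree on P — 0 pairs.

0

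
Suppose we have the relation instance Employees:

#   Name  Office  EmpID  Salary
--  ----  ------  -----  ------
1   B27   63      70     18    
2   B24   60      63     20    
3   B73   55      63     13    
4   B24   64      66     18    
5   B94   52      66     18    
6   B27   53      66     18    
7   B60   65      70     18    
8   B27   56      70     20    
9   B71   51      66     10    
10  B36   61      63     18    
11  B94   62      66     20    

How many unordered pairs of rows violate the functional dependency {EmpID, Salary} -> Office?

4

(EmpID=70, Salary=18): violating pairs (1,7) — 1 pair.
(EmpID=66, Salary=18): violating pairs (4,5), (4,6), (5,6) — 3 pairs.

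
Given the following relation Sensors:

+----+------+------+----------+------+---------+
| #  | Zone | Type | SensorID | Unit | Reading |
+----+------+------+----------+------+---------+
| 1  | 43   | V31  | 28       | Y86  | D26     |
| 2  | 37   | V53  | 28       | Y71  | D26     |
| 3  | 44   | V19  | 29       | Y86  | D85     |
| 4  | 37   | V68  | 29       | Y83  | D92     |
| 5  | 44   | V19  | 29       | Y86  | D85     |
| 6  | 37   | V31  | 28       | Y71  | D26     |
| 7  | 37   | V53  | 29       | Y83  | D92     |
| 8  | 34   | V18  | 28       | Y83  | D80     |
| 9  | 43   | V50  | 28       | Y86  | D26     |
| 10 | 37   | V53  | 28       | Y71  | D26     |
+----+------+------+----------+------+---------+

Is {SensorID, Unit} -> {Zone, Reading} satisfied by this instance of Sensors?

Yes

(SensorID=28, Unit=Y86): rows 1, 9 → {Zone,Reading} = (43, D26), (43, D26) ✓
(SensorID=28, Unit=Y71): rows 2, 6, 10 → {Zone,Reading} = (37, D26), (37, D26), (37, D26) ✓
(SensorID=29, Unit=Y86): rows 3, 5 → {Zone,Reading} = (44, D85), (44, D85) ✓
(SensorID=29, Unit=Y83): rows 4, 7 → {Zone,Reading} = (37, D92), (37, D92) ✓
(SensorID=28, Unit=Y83): row 8 → {Zone,Reading} = (34, D80) ✓
Every {SensorID, Unit} value is associated with a single {Zone, Reading} value, so {SensorID, Unit} -> {Zone, Reading} holds.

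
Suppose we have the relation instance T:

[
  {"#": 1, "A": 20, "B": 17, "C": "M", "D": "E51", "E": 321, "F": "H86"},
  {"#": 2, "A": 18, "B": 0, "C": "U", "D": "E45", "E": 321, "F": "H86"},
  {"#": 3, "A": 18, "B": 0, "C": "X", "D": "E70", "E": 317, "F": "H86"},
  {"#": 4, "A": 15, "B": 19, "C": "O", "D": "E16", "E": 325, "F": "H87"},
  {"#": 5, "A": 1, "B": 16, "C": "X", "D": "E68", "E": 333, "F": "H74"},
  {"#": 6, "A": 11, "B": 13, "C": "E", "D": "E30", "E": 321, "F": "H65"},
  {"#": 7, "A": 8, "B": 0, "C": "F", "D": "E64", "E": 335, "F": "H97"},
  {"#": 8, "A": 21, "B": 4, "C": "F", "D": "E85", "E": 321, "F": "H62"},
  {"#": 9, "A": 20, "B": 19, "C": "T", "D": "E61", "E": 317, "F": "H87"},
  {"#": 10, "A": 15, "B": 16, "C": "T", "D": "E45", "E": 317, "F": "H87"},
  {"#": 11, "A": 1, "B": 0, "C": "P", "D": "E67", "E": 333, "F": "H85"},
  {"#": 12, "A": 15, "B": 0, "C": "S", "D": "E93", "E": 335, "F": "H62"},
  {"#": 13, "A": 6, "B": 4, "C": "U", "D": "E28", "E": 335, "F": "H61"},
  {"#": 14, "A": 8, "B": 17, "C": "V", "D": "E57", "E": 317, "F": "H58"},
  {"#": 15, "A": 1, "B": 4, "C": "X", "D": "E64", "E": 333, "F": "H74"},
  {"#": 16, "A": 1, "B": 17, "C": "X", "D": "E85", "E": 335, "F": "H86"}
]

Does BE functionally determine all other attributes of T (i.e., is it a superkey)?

No

Rows 7 and 12 have the same BE value (B=0, E=335) but are distinct tuples, so BE does not determine every attribute — not a superkey.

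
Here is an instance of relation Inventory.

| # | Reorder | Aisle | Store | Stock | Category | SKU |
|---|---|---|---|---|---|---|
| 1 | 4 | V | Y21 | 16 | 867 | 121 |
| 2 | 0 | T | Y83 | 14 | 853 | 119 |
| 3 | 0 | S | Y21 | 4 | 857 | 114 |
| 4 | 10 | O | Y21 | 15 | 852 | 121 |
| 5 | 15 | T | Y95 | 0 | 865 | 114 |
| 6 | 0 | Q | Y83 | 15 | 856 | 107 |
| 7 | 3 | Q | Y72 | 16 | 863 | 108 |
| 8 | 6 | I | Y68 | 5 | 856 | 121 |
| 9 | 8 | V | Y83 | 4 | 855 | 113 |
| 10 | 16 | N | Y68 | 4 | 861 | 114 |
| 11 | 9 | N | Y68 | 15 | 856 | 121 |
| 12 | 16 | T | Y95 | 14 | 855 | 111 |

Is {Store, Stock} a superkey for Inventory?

All 12 rows have distinct {Store, Stock} values, so {Store, Stock} → (all attributes) holds and {Store, Stock} is a superkey.

Yes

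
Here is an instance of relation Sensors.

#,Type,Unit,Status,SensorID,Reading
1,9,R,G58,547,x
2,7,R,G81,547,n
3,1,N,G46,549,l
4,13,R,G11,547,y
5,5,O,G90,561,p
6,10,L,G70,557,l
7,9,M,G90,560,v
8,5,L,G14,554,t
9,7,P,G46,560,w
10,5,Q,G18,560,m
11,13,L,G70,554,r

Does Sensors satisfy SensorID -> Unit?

SensorID=547: rows 1, 2, 4 → Unit = R, R, R ✓
SensorID=549: row 3 → Unit = N ✓
SensorID=561: row 5 → Unit = O ✓
SensorID=557: row 6 → Unit = L ✓
SensorID=560: rows 7, 9, 10 → Unit takes values {M, P, Q} — violation
SensorID=554: rows 8, 11 → Unit = L, L ✓
Two rows agree on SensorID but differ on Unit, so SensorID -> Unit does not hold.

No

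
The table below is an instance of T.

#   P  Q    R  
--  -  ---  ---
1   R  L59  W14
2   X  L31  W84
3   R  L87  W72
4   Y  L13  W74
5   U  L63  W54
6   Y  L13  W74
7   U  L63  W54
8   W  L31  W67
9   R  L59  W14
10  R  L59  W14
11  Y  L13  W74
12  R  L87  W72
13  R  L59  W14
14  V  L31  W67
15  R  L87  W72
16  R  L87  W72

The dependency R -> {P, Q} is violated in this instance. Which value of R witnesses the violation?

W67

R=W14: rows 1, 9, 10, 13 → {P,Q} = (R, L59), (R, L59), (R, L59), (R, L59) ✓
R=W84: row 2 → {P,Q} = (X, L31) ✓
R=W72: rows 3, 12, 15, 16 → {P,Q} = (R, L87), (R, L87), (R, L87), (R, L87) ✓
R=W74: rows 4, 6, 11 → {P,Q} = (Y, L13), (Y, L13), (Y, L13) ✓
R=W54: rows 5, 7 → {P,Q} = (U, L63), (U, L63) ✓
R=W67: rows 8, 14 → {P,Q} takes values {(W, L31), (V, L31)} — violation
The only R value with inconsistent RHS is R=W67.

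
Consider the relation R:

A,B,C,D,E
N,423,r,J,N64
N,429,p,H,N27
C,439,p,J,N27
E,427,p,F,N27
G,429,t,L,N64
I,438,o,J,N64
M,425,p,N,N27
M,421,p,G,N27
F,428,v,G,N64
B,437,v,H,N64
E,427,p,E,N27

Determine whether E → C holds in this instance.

E=N64: 5 rows → C takes values {r, t, o, v} — violation
E=N27: 6 rows → C = p, p, p, p, p, p ✓
Two rows agree on E but differ on C, so E → C does not hold.

No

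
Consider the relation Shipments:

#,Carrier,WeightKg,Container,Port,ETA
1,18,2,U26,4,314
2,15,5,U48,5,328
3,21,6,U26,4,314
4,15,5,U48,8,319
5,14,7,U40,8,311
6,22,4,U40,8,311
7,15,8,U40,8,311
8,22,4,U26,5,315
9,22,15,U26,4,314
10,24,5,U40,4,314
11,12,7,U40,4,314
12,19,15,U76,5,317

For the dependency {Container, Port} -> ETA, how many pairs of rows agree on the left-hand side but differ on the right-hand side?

(Container=U26, Port=4): all 3 rows agree on ETA — 0 pairs.
(Container=U40, Port=8): all 3 rows agree on ETA — 0 pairs.
(Container=U40, Port=4): all 2 rows agree on ETA — 0 pairs.

0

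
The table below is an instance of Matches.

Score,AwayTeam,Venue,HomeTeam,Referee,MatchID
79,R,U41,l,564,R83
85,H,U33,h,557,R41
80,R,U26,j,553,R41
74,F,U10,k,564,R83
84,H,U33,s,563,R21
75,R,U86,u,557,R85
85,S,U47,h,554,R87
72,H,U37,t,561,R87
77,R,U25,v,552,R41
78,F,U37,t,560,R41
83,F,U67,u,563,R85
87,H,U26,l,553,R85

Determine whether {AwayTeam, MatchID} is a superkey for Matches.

Two distinct rows share (AwayTeam=R, MatchID=R41), so {AwayTeam, MatchID} does not determine every attribute — not a superkey.

No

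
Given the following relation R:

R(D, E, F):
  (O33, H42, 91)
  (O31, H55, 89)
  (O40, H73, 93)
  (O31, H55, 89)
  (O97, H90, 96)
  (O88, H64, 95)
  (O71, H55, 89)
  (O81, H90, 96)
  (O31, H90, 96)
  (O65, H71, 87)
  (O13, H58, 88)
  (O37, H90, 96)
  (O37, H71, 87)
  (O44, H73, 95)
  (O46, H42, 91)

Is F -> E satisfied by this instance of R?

No

F=91: 2 rows → E = H42, H42 ✓
F=89: 3 rows → E = H55, H55, H55 ✓
F=93: 1 row → E = H73 ✓
F=96: 4 rows → E = H90, H90, H90, H90 ✓
F=95: 2 rows → E takes values {H64, H73} — violation
F=87: 2 rows → E = H71, H71 ✓
F=88: 1 row → E = H58 ✓
Two rows agree on F but differ on E, so F -> E does not hold.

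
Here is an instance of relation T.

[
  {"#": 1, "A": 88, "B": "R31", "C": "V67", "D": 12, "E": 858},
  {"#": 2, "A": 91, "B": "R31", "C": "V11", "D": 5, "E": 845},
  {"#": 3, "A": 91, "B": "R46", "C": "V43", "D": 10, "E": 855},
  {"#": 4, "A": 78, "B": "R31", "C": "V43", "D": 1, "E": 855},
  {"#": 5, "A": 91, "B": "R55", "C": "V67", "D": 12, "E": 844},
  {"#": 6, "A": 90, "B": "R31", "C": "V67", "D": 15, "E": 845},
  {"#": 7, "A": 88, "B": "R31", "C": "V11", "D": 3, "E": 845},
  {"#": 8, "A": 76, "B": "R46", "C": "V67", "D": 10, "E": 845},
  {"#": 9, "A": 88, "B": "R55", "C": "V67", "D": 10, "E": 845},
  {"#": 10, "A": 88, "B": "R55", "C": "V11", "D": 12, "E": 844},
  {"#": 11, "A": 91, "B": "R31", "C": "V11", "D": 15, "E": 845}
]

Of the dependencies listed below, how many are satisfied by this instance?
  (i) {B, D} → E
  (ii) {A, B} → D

0

(i) {B, D} → E: (B=R46, D=10): rows 3, 8 → E takes values {855, 845} — violation — fails.
(ii) {A, B} → D: (A=88, B=R31): rows 1, 7 → D takes values {12, 3} — violation; (A=91, B=R31): rows 2, 11 → D takes values {5, 15} — violation; (A=88, B=R55): rows 9, 10 → D takes values {10, 12} — violation — fails.
None of the 2 dependencies hold.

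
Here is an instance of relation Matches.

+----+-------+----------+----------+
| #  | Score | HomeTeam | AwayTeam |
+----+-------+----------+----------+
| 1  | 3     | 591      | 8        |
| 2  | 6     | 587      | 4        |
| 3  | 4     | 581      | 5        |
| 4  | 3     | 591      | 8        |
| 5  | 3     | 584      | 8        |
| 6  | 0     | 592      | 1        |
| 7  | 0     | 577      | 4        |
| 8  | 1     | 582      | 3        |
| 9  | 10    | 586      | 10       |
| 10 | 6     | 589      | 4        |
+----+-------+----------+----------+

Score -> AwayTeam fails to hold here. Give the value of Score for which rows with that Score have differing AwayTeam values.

Score=3: rows 1, 4, 5 → AwayTeam = 8, 8, 8 ✓
Score=6: rows 2, 10 → AwayTeam = 4, 4 ✓
Score=4: row 3 → AwayTeam = 5 ✓
Score=0: rows 6, 7 → AwayTeam takes values {1, 4} — violation
Score=1: row 8 → AwayTeam = 3 ✓
Score=10: row 9 → AwayTeam = 10 ✓
The only Score value with inconsistent AwayTeam is Score=0.

0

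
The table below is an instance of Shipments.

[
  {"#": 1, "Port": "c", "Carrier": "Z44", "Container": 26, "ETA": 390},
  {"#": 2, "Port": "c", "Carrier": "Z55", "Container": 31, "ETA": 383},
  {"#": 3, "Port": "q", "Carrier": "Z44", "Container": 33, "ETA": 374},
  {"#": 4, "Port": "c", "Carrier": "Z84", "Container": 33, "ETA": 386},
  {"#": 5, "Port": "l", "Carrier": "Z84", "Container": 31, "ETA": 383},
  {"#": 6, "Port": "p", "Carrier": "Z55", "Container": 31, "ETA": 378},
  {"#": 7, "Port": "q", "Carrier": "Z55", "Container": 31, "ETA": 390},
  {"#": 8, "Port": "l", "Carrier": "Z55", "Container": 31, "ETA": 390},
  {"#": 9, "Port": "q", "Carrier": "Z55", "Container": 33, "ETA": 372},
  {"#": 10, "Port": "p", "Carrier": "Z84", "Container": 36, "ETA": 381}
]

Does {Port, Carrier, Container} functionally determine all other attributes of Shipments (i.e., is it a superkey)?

All 10 rows have distinct {Port, Carrier, Container} values, so {Port, Carrier, Container} → (all attributes) holds and {Port, Carrier, Container} is a superkey.

Yes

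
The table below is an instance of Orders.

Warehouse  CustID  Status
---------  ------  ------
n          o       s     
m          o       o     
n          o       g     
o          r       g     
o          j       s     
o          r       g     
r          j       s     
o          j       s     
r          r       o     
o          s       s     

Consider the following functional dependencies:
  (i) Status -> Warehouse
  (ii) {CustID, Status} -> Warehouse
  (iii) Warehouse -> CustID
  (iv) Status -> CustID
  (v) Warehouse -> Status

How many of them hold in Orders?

(i) Status -> Warehouse: Status=s: 5 rows → Warehouse takes values {n, o, r} — violation; Status=o: 2 rows → Warehouse takes values {m, r} — violation; Status=g: 3 rows → Warehouse takes values {n, o} — violation — fails.
(ii) {CustID, Status} -> Warehouse: (CustID=j, Status=s): 3 rows → Warehouse takes values {o, r} — violation — fails.
(iii) Warehouse -> CustID: Warehouse=o: 5 rows → CustID takes values {r, j, s} — violation; Warehouse=r: 2 rows → CustID takes values {j, r} — violation — fails.
(iv) Status -> CustID: Status=s: 5 rows → CustID takes values {o, j, s} — violation; Status=o: 2 rows → CustID takes values {o, r} — violation; Status=g: 3 rows → CustID takes values {o, r} — violation — fails.
(v) Warehouse -> Status: Warehouse=n: 2 rows → Status takes values {s, g} — violation; Warehouse=o: 5 rows → Status takes values {g, s} — violation; Warehouse=r: 2 rows → Status takes values {s, o} — violation — fails.
None of the 5 dependencies hold.

0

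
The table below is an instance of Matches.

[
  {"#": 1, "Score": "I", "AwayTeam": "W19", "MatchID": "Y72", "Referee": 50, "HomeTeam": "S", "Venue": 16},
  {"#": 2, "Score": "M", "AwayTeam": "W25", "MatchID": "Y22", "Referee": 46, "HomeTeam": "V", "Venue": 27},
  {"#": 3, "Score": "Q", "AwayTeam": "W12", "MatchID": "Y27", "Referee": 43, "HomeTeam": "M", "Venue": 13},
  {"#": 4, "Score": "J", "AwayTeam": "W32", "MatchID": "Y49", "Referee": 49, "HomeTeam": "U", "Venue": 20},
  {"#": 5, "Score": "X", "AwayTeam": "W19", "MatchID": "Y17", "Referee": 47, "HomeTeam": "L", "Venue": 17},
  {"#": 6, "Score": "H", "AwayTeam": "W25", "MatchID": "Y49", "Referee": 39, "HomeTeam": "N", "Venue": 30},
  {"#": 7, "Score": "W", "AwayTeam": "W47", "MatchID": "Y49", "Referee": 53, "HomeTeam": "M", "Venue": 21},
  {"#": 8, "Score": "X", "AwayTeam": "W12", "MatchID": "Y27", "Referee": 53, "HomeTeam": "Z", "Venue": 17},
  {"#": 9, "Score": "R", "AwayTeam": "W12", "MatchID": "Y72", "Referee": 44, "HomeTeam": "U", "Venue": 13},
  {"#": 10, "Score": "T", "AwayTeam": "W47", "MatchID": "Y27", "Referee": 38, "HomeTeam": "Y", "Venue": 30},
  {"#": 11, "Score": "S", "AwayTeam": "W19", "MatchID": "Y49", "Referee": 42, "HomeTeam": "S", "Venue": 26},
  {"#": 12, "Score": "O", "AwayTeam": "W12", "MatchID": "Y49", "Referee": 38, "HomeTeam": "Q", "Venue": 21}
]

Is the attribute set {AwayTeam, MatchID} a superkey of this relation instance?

Rows 3 and 8 have the same {AwayTeam, MatchID} value (AwayTeam=W12, MatchID=Y27) but are distinct tuples, so {AwayTeam, MatchID} does not determine every attribute — not a superkey.

No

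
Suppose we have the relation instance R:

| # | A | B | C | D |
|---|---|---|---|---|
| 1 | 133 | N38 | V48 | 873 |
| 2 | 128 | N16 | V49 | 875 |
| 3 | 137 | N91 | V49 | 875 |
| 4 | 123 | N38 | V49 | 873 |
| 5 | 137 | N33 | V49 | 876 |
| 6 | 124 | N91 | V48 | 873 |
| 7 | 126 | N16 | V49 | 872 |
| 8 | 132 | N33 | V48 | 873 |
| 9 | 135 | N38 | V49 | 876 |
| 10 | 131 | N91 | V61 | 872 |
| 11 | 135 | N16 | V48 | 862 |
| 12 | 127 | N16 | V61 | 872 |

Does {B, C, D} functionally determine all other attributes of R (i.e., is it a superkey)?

Yes

All 12 rows have distinct {B, C, D} values, so {B, C, D} → (all attributes) holds and {B, C, D} is a superkey.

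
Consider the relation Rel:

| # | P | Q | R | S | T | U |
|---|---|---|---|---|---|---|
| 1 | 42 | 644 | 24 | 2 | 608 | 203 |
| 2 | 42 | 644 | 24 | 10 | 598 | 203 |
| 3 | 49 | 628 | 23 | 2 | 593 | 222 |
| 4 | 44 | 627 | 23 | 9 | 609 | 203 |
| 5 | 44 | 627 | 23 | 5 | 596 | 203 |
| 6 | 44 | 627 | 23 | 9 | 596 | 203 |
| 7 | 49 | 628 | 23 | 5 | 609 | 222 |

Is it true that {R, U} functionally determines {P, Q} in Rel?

Yes

(R=24, U=203): rows 1, 2 → {P,Q} = (42, 644), (42, 644) ✓
(R=23, U=222): rows 3, 7 → {P,Q} = (49, 628), (49, 628) ✓
(R=23, U=203): rows 4, 5, 6 → {P,Q} = (44, 627), (44, 627), (44, 627) ✓
Every {R, U} value is associated with a single {P, Q} value, so {R, U} -> {P, Q} holds.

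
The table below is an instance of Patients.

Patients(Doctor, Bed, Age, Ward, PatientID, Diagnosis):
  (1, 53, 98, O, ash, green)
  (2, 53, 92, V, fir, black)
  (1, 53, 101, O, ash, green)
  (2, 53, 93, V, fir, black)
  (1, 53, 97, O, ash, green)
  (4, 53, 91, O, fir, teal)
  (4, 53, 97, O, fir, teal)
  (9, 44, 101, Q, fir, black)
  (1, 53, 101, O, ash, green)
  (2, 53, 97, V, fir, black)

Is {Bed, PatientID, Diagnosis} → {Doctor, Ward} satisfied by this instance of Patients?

Yes

(Bed=53, PatientID=ash, Diagnosis=green): 4 rows → {Doctor,Ward} = (1, O), (1, O), (1, O), (1, O) ✓
(Bed=53, PatientID=fir, Diagnosis=black): 3 rows → {Doctor,Ward} = (2, V), (2, V), (2, V) ✓
(Bed=53, PatientID=fir, Diagnosis=teal): 2 rows → {Doctor,Ward} = (4, O), (4, O) ✓
(Bed=44, PatientID=fir, Diagnosis=black): 1 row → {Doctor,Ward} = (9, Q) ✓
Every {Bed, PatientID, Diagnosis} value is associated with a single {Doctor, Ward} value, so {Bed, PatientID, Diagnosis} → {Doctor, Ward} holds.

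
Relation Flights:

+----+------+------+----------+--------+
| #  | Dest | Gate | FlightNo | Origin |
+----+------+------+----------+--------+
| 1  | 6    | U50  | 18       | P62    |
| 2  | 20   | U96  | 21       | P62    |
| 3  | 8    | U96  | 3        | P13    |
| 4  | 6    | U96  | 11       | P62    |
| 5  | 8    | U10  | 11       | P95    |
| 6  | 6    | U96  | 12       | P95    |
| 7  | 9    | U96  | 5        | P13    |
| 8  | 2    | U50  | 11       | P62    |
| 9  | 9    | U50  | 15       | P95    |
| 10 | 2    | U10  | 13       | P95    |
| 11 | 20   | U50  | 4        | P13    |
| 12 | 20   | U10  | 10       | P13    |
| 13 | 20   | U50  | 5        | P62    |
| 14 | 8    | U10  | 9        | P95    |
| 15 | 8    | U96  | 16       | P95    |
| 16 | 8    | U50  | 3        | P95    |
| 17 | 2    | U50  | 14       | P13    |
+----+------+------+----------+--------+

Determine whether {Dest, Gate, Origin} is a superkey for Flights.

Rows 5 and 14 have the same {Dest, Gate, Origin} value (Dest=8, Gate=U10, Origin=P95) but are distinct tuples, so {Dest, Gate, Origin} does not determine every attribute — not a superkey.

No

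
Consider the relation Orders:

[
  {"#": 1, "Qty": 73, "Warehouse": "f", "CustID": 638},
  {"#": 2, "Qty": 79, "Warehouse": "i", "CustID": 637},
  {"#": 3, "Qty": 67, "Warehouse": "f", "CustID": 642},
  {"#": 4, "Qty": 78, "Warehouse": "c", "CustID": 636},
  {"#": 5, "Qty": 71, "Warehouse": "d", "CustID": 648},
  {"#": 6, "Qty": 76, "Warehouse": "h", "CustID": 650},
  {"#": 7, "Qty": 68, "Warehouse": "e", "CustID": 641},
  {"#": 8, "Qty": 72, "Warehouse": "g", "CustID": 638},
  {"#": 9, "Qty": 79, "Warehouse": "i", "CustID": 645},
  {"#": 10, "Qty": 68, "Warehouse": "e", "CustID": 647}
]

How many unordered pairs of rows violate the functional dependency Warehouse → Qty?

1

Warehouse=f: violating pairs (1,3) — 1 pair.
Warehouse=i: all 2 rows agree on Qty — 0 pairs.
Warehouse=e: all 2 rows agree on Qty — 0 pairs.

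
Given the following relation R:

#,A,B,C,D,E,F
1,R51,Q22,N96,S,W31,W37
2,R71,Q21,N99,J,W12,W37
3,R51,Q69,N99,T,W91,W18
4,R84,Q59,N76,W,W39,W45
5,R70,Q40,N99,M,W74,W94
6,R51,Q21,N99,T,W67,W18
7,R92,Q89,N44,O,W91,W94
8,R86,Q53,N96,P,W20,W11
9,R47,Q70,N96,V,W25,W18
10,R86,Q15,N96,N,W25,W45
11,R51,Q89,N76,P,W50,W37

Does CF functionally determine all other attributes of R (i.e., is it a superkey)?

No

Rows 3 and 6 have the same CF value (C=N99, F=W18) but are distinct tuples, so CF does not determine every attribute — not a superkey.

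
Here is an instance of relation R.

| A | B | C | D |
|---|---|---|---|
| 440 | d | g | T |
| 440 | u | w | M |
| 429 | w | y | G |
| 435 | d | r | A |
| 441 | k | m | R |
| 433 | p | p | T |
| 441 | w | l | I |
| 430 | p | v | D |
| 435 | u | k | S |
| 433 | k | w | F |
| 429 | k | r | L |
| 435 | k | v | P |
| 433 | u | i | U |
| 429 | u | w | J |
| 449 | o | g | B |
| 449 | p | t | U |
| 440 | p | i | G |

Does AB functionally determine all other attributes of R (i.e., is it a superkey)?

All 17 rows have distinct AB values, so AB → (all attributes) holds and AB is a superkey.

Yes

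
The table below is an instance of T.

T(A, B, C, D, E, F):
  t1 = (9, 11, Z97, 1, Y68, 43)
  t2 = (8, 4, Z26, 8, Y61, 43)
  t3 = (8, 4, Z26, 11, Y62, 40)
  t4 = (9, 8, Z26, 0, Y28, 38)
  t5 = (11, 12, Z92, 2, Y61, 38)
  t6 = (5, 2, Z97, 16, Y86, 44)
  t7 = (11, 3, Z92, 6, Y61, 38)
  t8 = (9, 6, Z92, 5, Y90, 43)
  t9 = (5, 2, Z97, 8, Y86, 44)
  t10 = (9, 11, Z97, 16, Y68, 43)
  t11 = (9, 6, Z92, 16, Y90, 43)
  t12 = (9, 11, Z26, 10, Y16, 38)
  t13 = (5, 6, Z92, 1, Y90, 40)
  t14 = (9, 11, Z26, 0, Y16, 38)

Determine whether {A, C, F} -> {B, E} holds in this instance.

No

(A=9, C=Z97, F=43): rows 1, 10 → {B,E} = (11, Y68), (11, Y68) ✓
(A=8, C=Z26, F=43): row 2 → {B,E} = (4, Y61) ✓
(A=8, C=Z26, F=40): row 3 → {B,E} = (4, Y62) ✓
(A=9, C=Z26, F=38): rows 4, 12, 14 → {B,E} takes values {(8, Y28), (11, Y16)} — violation
(A=11, C=Z92, F=38): rows 5, 7 → {B,E} takes values {(12, Y61), (3, Y61)} — violation
(A=5, C=Z97, F=44): rows 6, 9 → {B,E} = (2, Y86), (2, Y86) ✓
(A=9, C=Z92, F=43): rows 8, 11 → {B,E} = (6, Y90), (6, Y90) ✓
(A=5, C=Z92, F=40): row 13 → {B,E} = (6, Y90) ✓
Two rows agree on {A, C, F} but differ on {B, E}, so {A, C, F} -> {B, E} does not hold.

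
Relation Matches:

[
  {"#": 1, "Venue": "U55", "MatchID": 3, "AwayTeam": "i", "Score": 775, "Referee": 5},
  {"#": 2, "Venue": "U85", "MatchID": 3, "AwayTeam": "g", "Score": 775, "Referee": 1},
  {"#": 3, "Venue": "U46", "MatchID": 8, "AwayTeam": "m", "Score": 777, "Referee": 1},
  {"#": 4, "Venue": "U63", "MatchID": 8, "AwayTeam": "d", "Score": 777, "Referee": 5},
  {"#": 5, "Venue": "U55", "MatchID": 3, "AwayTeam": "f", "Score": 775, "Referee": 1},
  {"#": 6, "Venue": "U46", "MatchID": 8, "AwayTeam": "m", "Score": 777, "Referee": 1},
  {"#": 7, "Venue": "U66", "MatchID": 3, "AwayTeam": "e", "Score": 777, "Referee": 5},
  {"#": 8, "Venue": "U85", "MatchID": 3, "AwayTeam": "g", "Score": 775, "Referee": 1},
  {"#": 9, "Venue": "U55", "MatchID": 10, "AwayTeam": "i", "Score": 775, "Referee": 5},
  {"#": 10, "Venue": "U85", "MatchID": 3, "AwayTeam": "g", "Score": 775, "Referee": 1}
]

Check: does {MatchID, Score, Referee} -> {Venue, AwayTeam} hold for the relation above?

(MatchID=3, Score=775, Referee=5): row 1 → {Venue,AwayTeam} = (U55, i) ✓
(MatchID=3, Score=775, Referee=1): rows 2, 5, 8, 10 → {Venue,AwayTeam} takes values {(U85, g), (U55, f)} — violation
(MatchID=8, Score=777, Referee=1): rows 3, 6 → {Venue,AwayTeam} = (U46, m), (U46, m) ✓
(MatchID=8, Score=777, Referee=5): row 4 → {Venue,AwayTeam} = (U63, d) ✓
(MatchID=3, Score=777, Referee=5): row 7 → {Venue,AwayTeam} = (U66, e) ✓
(MatchID=10, Score=775, Referee=5): row 9 → {Venue,AwayTeam} = (U55, i) ✓
Two rows agree on {MatchID, Score, Referee} but differ on {Venue, AwayTeam}, so {MatchID, Score, Referee} -> {Venue, AwayTeam} does not hold.

No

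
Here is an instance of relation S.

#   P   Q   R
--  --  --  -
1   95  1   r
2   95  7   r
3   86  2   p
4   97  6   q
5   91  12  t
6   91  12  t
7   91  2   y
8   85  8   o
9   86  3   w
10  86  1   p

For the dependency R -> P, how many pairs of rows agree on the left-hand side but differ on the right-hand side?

R=r: all 2 rows agree on P — 0 pairs.
R=p: all 2 rows agree on P — 0 pairs.
R=t: all 2 rows agree on P — 0 pairs.

0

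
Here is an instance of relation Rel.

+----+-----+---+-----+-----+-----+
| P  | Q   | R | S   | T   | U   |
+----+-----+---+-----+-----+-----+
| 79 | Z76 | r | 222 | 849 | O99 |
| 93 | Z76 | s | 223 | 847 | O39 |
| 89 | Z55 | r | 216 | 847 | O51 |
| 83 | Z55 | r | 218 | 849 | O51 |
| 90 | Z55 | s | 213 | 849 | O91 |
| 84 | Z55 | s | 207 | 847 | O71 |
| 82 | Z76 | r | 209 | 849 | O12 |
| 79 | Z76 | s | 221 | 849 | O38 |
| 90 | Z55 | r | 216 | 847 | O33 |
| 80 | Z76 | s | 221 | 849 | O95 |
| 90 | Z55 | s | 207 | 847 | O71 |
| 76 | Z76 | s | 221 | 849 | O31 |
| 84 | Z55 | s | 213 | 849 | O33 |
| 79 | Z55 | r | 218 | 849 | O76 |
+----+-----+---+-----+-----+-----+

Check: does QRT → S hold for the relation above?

(Q=Z76, R=r, T=849): 2 rows → S takes values {222, 209} — violation
(Q=Z76, R=s, T=847): 1 row → S = 223 ✓
(Q=Z55, R=r, T=847): 2 rows → S = 216, 216 ✓
(Q=Z55, R=r, T=849): 2 rows → S = 218, 218 ✓
(Q=Z55, R=s, T=849): 2 rows → S = 213, 213 ✓
(Q=Z55, R=s, T=847): 2 rows → S = 207, 207 ✓
(Q=Z76, R=s, T=849): 3 rows → S = 221, 221, 221 ✓
Two rows agree on QRT but differ on S, so QRT → S does not hold.

No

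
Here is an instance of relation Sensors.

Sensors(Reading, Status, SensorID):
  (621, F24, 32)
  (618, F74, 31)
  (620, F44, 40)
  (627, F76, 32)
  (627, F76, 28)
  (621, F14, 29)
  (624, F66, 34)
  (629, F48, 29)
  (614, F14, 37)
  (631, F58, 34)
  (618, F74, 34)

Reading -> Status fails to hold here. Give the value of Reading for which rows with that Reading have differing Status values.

Reading=621: 2 rows → Status takes values {F24, F14} — violation
Reading=618: 2 rows → Status = F74, F74 ✓
Reading=620: 1 row → Status = F44 ✓
Reading=627: 2 rows → Status = F76, F76 ✓
Reading=624: 1 row → Status = F66 ✓
Reading=629: 1 row → Status = F48 ✓
Reading=614: 1 row → Status = F14 ✓
Reading=631: 1 row → Status = F58 ✓
The only Reading value with inconsistent Status is Reading=621.

621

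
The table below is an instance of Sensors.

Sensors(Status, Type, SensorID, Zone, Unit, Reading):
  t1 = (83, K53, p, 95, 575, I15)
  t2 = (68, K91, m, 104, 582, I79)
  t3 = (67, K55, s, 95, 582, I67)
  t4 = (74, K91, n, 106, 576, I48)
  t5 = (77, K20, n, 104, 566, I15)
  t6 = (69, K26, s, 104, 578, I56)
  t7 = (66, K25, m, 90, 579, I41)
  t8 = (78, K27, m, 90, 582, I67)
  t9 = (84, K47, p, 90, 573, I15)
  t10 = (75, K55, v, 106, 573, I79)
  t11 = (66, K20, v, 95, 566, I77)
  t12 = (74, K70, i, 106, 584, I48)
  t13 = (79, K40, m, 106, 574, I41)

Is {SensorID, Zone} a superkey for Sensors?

Rows 7 and 8 have the same {SensorID, Zone} value (SensorID=m, Zone=90) but are distinct tuples, so {SensorID, Zone} does not determine every attribute — not a superkey.

No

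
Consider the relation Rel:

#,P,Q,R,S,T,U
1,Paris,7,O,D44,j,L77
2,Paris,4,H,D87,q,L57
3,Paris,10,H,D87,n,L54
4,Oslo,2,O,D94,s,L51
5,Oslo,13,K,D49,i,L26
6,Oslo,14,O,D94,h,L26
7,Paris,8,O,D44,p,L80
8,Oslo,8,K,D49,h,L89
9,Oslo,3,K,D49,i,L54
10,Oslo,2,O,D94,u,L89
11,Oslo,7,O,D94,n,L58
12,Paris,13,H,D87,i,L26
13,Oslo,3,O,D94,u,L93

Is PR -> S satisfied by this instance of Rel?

Yes

(P=Paris, R=O): rows 1, 7 → S = D44, D44 ✓
(P=Paris, R=H): rows 2, 3, 12 → S = D87, D87, D87 ✓
(P=Oslo, R=O): rows 4, 6, 10, 11, 13 → S = D94, D94, D94, D94, D94 ✓
(P=Oslo, R=K): rows 5, 8, 9 → S = D49, D49, D49 ✓
Every PR value is associated with a single S value, so PR -> S holds.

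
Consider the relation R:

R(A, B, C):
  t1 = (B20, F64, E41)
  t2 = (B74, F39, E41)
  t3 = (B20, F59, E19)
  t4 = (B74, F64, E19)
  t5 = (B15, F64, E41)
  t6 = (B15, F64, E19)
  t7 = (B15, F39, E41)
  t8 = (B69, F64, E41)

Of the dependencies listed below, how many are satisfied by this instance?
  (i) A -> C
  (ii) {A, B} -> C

(i) A -> C: A=B20: rows 1, 3 → C takes values {E41, E19} — violation; A=B74: rows 2, 4 → C takes values {E41, E19} — violation; A=B15: rows 5, 6, 7 → C takes values {E41, E19} — violation — fails.
(ii) {A, B} -> C: (A=B15, B=F64): rows 5, 6 → C takes values {E41, E19} — violation — fails.
None of the 2 dependencies hold.

0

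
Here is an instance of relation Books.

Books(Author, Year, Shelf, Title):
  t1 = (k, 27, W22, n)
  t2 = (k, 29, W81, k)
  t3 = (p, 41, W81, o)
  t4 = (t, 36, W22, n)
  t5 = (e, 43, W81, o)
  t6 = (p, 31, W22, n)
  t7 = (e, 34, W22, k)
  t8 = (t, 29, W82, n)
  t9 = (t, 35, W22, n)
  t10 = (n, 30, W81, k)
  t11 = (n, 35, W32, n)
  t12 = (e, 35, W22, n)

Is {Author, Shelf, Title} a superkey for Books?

Rows 4 and 9 have the same {Author, Shelf, Title} value (Author=t, Shelf=W22, Title=n) but are distinct tuples, so {Author, Shelf, Title} does not determine every attribute — not a superkey.

No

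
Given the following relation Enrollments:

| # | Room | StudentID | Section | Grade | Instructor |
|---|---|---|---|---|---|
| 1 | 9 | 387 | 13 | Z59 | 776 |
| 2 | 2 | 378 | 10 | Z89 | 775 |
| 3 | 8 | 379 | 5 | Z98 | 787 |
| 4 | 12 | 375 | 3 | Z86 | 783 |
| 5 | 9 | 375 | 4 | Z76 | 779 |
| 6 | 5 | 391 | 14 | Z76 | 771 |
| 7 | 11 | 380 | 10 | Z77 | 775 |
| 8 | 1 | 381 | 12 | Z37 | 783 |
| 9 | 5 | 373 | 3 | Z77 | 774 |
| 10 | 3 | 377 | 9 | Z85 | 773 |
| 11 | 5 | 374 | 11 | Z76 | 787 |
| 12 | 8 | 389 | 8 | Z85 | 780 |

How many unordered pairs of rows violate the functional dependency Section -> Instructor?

Section=10: all 2 rows agree on Instructor — 0 pairs.
Section=3: violating pairs (4,9) — 1 pair.

1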